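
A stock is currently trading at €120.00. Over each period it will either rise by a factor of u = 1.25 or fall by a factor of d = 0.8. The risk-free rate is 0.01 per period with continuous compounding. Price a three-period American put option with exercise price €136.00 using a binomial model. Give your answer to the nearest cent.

€26.80

Risk-neutral probability p = (e^0.01 − 0.8)/(1.25 − 0.8) = 0.2101/0.4500 = 0.4668
Terminal stock prices: S_uuu = 234.4, S_uud = 150, S_udd = 96, S_ddd = 61.44
Terminal payoffs (K − S): max(-98.38, 0) = 0, max(-14, 0) = 0, max(40, 0) = 40, max(74.56, 0) = 74.56
Node uu (S = 187.5): continuation = e^(−0.01)·[0.4668·0.0000 + 0.5332·0.0000] = 0.0000; exercise value = 0.0000 ≤ continuation, so V_uu = 0.0000
Node ud (S = 120): continuation = e^(−0.01)·[0.4668·0.0000 + 0.5332·40.0000] = 21.1166; exercise value = 16.0000 ≤ continuation, so V_ud = 21.1166
Node dd (S = 76.8): continuation = e^(−0.01)·[0.4668·40.0000 + 0.5332·74.5600] = 57.8468; exercise value = 59.2000 > continuation, so V_dd = 59.2000 (exercise)
Node u (S = 150): continuation = e^(−0.01)·[0.4668·0.0000 + 0.5332·21.1166] = 11.1478; exercise value = 0.0000 ≤ continuation, so V_u = 11.1478
Node d (S = 96): continuation = e^(−0.01)·[0.4668·21.1166 + 0.5332·59.2000] = 41.0114; exercise value = 40.0000 ≤ continuation, so V_d = 41.0114
Node 0 (S = 120): continuation = e^(−0.01)·[0.4668·11.1478 + 0.5332·41.0114] = 26.8023; exercise value = 16.0000 ≤ continuation, so V_0 = 26.8023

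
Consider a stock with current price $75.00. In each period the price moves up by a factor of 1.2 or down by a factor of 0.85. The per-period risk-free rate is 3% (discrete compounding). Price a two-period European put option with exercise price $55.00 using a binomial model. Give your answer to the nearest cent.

$0.18

Risk-neutral probability p = (1 + 0.03 − 0.85)/(1.2 − 0.85) = 0.1800/0.3500 = 0.5143
Terminal stock prices: S_uu = 108, S_ud = 76.5, S_dd = 54.19
Terminal payoffs (K − S): max(-53, 0) = 0, max(-21.5, 0) = 0, max(0.8125, 0) = 0.8125
Node u (S = 90): V_u = 1/1.03·[0.5143·0.0000 + 0.4857·0.0000] = 0.0000
Node d (S = 63.75): V_d = 1/1.03·[0.5143·0.0000 + 0.4857·0.8125] = 0.3831
Node 0 (S = 75): V_0 = 1/1.03·[0.5143·0.0000 + 0.4857·0.3831] = 0.1807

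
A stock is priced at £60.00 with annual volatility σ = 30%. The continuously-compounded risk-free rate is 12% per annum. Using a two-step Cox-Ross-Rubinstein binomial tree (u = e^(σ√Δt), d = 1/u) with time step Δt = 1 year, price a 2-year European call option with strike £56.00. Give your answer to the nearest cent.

CRR parameters: u = e^(σ√Δt) = e^(0.3·√1) = 1.3499, d = 1/u = 0.7408
Per-period rate: rΔt = 0.12·1 = 0.12, so R = e^0.12 = 1.1275
Risk-neutral probability p = (e^0.12 − 0.7408)/(1.3499 − 0.7408) = 0.3867/0.6090 = 0.6349
Terminal stock prices: S_uu = 109.3, S_ud = 60, S_dd = 32.93
Terminal payoffs (S − K): max(53.33, 0) = 53.33, max(4, 0) = 4, max(-23.07, 0) = 0
Node u (S = 80.99): V_u = e^(−0.12)·[0.6349·53.3271 + 0.3651·4.0000] = 31.3240
Node d (S = 44.45): V_d = e^(−0.12)·[0.6349·4.0000 + 0.3651·0.0000] = 2.2524
Node 0 (S = 60): V_0 = e^(−0.12)·[0.6349·31.3240 + 0.3651·2.2524] = 18.3680

£18.37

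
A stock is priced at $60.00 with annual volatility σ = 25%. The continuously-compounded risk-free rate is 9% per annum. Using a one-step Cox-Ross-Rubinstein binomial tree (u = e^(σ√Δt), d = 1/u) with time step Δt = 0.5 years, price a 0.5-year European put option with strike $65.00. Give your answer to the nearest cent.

$5.83

CRR parameters: u = e^(σ√Δt) = e^(0.25·√0.5) = 1.1934, d = 1/u = 0.8380
Per-period rate: rΔt = 0.09·0.5 = 0.045, so R = e^0.045 = 1.0460
Risk-neutral probability p = (e^0.045 − 0.8380)/(1.1934 − 0.8380) = 0.2081/0.3554 = 0.5854
Terminal stock prices: S_u = 71.6, S_d = 50.28
Terminal payoffs (K − S): max(-6.602, 0) = 0, max(14.72, 0) = 14.72
Node 0 (S = 60): V_0 = e^(−0.045)·[0.5854·0.0000 + 0.4146·14.7220] = 5.8347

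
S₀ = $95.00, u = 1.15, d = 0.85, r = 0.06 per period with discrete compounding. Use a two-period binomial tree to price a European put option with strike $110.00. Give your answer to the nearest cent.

$9.72

Risk-neutral probability p = (1 + 0.06 − 0.85)/(1.15 − 0.85) = 0.2100/0.3000 = 0.7000
Terminal stock prices: S_uu = 125.6, S_ud = 92.86, S_dd = 68.64
Terminal payoffs (K − S): max(-15.64, 0) = 0, max(17.14, 0) = 17.14, max(41.36, 0) = 41.36
Node u (S = 109.2): V_u = 1/1.06·[0.7000·0.0000 + 0.3000·17.1375] = 4.8502
Node d (S = 80.75): V_d = 1/1.06·[0.7000·17.1375 + 0.3000·41.3625] = 23.0236
Node 0 (S = 95): V_0 = 1/1.06·[0.7000·4.8502 + 0.3000·23.0236] = 9.7191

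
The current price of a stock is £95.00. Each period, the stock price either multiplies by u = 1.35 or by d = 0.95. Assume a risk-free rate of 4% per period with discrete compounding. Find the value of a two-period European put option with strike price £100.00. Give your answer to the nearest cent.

£7.92

Risk-neutral probability p = (1 + 0.04 − 0.95)/(1.35 − 0.95) = 0.0900/0.4000 = 0.2250
Terminal stock prices: S_uu = 173.1, S_ud = 121.8, S_dd = 85.74
Terminal payoffs (K − S): max(-73.14, 0) = 0, max(-21.84, 0) = 0, max(14.26, 0) = 14.26
Node u (S = 128.2): V_u = 1/1.04·[0.2250·0.0000 + 0.7750·0.0000] = 0.0000
Node d (S = 90.25): V_d = 1/1.04·[0.2250·0.0000 + 0.7750·14.2625] = 10.6283
Node 0 (S = 95): V_0 = 1/1.04·[0.2250·0.0000 + 0.7750·10.6283] = 7.9201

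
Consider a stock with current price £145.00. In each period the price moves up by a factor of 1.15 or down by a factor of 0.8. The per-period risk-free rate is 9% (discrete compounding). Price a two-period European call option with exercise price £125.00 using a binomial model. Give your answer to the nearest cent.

Risk-neutral probability p = (1 + 0.09 − 0.8)/(1.15 − 0.8) = 0.2900/0.3500 = 0.8286
Terminal stock prices: S_uu = 191.8, S_ud = 133.4, S_dd = 92.8
Terminal payoffs (S − K): max(66.76, 0) = 66.76, max(8.4, 0) = 8.4, max(-32.2, 0) = 0
Node u (S = 166.8): V_u = 1/1.09·[0.8286·66.7625 + 0.1714·8.4000] = 52.0711
Node d (S = 116): V_d = 1/1.09·[0.8286·8.4000 + 0.1714·0.0000] = 6.3853
Node 0 (S = 145): V_0 = 1/1.09·[0.8286·52.0711 + 0.1714·6.3853] = 40.5865

£40.59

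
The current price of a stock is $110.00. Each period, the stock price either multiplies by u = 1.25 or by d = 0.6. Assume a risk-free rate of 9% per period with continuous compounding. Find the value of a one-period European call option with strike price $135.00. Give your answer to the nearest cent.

Risk-neutral probability p = (e^0.09 − 0.6)/(1.25 − 0.6) = 0.4942/0.6500 = 0.7603
Terminal stock prices: S_u = 137.5, S_d = 66
Terminal payoffs (S − K): max(2.5, 0) = 2.5, max(-69, 0) = 0
Node 0 (S = 110): V_0 = e^(−0.09)·[0.7603·2.5000 + 0.2397·0.0000] = 1.7371

$1.74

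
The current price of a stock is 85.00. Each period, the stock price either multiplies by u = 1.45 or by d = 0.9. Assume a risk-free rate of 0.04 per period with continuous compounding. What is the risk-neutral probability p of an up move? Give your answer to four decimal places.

p = 0.2560

Risk-neutral probability p = (e^0.04 − 0.9)/(1.45 − 0.9) = 0.1408/0.5500 = 0.2560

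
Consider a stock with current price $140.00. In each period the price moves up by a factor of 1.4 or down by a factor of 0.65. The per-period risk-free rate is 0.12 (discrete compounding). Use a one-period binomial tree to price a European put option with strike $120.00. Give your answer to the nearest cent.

$9.67

Risk-neutral probability p = (1 + 0.12 − 0.65)/(1.4 − 0.65) = 0.4700/0.7500 = 0.6267
Terminal stock prices: S_u = 196, S_d = 91
Terminal payoffs (K − S): max(-76, 0) = 0, max(29, 0) = 29
Node 0 (S = 140): V_0 = 1/1.12·[0.6267·0.0000 + 0.3733·29.0000] = 9.6667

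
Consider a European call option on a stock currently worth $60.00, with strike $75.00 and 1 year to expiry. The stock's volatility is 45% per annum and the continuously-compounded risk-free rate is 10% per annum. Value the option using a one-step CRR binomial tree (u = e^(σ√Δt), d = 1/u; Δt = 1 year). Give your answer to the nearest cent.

CRR parameters: u = e^(σ√Δt) = e^(0.45·√1) = 1.5683, d = 1/u = 0.6376
Per-period rate: rΔt = 0.1·1 = 0.1, so R = e^0.1 = 1.1052
Risk-neutral probability p = (e^0.1 − 0.6376)/(1.5683 − 0.6376) = 0.4675/0.9307 = 0.5024
Terminal stock prices: S_u = 94.1, S_d = 38.26
Terminal payoffs (S − K): max(19.1, 0) = 19.1, max(-36.74, 0) = 0
Node 0 (S = 60): V_0 = e^(−0.1)·[0.5024·19.0987 + 0.4976·0.0000] = 8.6815

$8.68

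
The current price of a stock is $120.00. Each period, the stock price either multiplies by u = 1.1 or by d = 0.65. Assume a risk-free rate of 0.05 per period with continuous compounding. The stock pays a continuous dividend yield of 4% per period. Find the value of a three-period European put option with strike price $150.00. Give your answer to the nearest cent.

$26.96

Per-period risk-free factor R = e^0.05 = 1.0513; dividend-adjusted growth = e^(0.05−0.04) = 1.0101.
Risk-neutral probability p = (1.0101 − 0.65)/(1.1 − 0.65) = 0.3601/0.4500 = 0.8001
Terminal stock prices: S_uuu = 159.7, S_uud = 94.38, S_udd = 55.77, S_ddd = 32.95
Terminal payoffs (K − S): max(-9.72, 0) = 0, max(55.62, 0) = 55.62, max(94.23, 0) = 94.23, max(117, 0) = 117
Node uu (S = 145.2): V_uu = e^(−0.05)·[0.8001·0.0000 + 0.1999·55.6200] = 10.5756
Node ud (S = 85.8): V_ud = e^(−0.05)·[0.8001·55.6200 + 0.1999·94.2300] = 60.2487
Node dd (S = 50.7): V_dd = e^(−0.05)·[0.8001·94.2300 + 0.1999·117.0450] = 93.9724
Node u (S = 132): V_u = e^(−0.05)·[0.8001·10.5756 + 0.1999·60.2487] = 19.5046
Node d (S = 78): V_d = e^(−0.05)·[0.8001·60.2487 + 0.1999·93.9724] = 63.7225
Node 0 (S = 120): V_0 = e^(−0.05)·[0.8001·19.5046 + 0.1999·63.7225] = 26.9610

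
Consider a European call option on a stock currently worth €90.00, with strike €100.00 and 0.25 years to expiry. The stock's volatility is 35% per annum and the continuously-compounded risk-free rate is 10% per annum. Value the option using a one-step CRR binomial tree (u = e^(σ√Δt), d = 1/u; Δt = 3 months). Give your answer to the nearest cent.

CRR parameters: u = e^(σ√Δt) = e^(0.35·√0.25) = 1.1912, d = 1/u = 0.8395
Per-period rate: rΔt = 0.1·0.25 = 0.025, so R = e^0.025 = 1.0253
Risk-neutral probability p = (e^0.025 − 0.8395)/(1.1912 − 0.8395) = 0.1859/0.3518 = 0.5283
Terminal stock prices: S_u = 107.2, S_d = 75.55
Terminal payoffs (S − K): max(7.212, 0) = 7.212, max(-24.45, 0) = 0
Node 0 (S = 90): V_0 = e^(−0.025)·[0.5283·7.2122 + 0.4717·0.0000] = 3.7163

€3.72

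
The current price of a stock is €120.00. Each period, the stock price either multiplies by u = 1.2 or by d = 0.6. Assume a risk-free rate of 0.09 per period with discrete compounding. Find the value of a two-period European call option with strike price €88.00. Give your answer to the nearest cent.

Risk-neutral probability p = (1 + 0.09 − 0.6)/(1.2 − 0.6) = 0.4900/0.6000 = 0.8167
Terminal stock prices: S_uu = 172.8, S_ud = 86.4, S_dd = 43.2
Terminal payoffs (S − K): max(84.8, 0) = 84.8, max(-1.6, 0) = 0, max(-44.8, 0) = 0
Node u (S = 144): V_u = 1/1.09·[0.8167·84.8000 + 0.1833·0.0000] = 63.5352
Node d (S = 72): V_d = 1/1.09·[0.8167·0.0000 + 0.1833·0.0000] = 0.0000
Node 0 (S = 120): V_0 = 1/1.09·[0.8167·63.5352 + 0.1833·0.0000] = 47.6028

€47.60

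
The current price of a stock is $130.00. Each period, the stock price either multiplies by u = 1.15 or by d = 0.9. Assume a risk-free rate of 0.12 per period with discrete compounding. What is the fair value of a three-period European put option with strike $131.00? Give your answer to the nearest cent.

Risk-neutral probability p = (1 + 0.12 − 0.9)/(1.15 − 0.9) = 0.2200/0.2500 = 0.8800
Terminal stock prices: S_uuu = 197.7, S_uud = 154.7, S_udd = 121.1, S_ddd = 94.77
Terminal payoffs (K − S): max(-66.71, 0) = 0, max(-23.73, 0) = 0, max(9.905, 0) = 9.905, max(36.23, 0) = 36.23
Node uu (S = 171.9): V_uu = 1/1.12·[0.8800·0.0000 + 0.1200·0.0000] = 0.0000
Node ud (S = 134.6): V_ud = 1/1.12·[0.8800·0.0000 + 0.1200·9.9050] = 1.0612
Node dd (S = 105.3): V_dd = 1/1.12·[0.8800·9.9050 + 0.1200·36.2300] = 11.6643
Node u (S = 149.5): V_u = 1/1.12·[0.8800·0.0000 + 0.1200·1.0612] = 0.1137
Node d (S = 117): V_d = 1/1.12·[0.8800·1.0612 + 0.1200·11.6643] = 2.0836
Node 0 (S = 130): V_0 = 1/1.12·[0.8800·0.1137 + 0.1200·2.0836] = 0.3126

$0.31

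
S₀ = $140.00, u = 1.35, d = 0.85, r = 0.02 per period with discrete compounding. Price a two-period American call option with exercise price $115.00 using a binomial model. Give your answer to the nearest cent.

Risk-neutral probability p = (1 + 0.02 − 0.85)/(1.35 − 0.85) = 0.1700/0.5000 = 0.3400
Terminal stock prices: S_uu = 255.2, S_ud = 160.7, S_dd = 101.1
Terminal payoffs (S − K): max(140.2, 0) = 140.2, max(45.65, 0) = 45.65, max(-13.85, 0) = 0
Node u (S = 189): continuation = 1/1.02·[0.3400·140.1500 + 0.6600·45.6500] = 76.2549; exercise value = 74.0000 ≤ continuation, so V_u = 76.2549
Node d (S = 119): continuation = 1/1.02·[0.3400·45.6500 + 0.6600·0.0000] = 15.2167; exercise value = 4.0000 ≤ continuation, so V_d = 15.2167
Node 0 (S = 140): continuation = 1/1.02·[0.3400·76.2549 + 0.6600·15.2167] = 35.2644; exercise value = 25.0000 ≤ continuation, so V_0 = 35.2644

$35.26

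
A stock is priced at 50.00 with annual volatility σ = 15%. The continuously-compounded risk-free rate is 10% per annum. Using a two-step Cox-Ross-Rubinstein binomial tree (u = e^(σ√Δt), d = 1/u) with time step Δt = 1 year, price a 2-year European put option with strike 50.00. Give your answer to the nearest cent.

CRR parameters: u = e^(σ√Δt) = e^(0.15·√1) = 1.1618, d = 1/u = 0.8607
Per-period rate: rΔt = 0.1·1 = 0.1, so R = e^0.1 = 1.1052
Risk-neutral probability p = (e^0.1 − 0.8607)/(1.1618 − 0.8607) = 0.2445/0.3011 = 0.8118
Terminal stock prices: S_uu = 67.49, S_ud = 50, S_dd = 37.04
Terminal payoffs (K − S): max(-17.49, 0) = 0, max(0, 0) = 0, max(12.96, 0) = 12.96
Node u (S = 58.09): V_u = e^(−0.1)·[0.8118·0.0000 + 0.1882·0.0000] = 0.0000
Node d (S = 43.04): V_d = e^(−0.1)·[0.8118·0.0000 + 0.1882·12.9591] = 2.2065
Node 0 (S = 50): V_0 = e^(−0.1)·[0.8118·0.0000 + 0.1882·2.2065] = 0.3757

0.38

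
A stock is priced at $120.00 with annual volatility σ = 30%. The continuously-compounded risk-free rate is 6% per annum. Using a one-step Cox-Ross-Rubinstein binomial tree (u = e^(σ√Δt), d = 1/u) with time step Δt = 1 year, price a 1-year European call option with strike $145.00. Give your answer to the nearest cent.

$8.43

CRR parameters: u = e^(σ√Δt) = e^(0.3·√1) = 1.3499, d = 1/u = 0.7408
Per-period rate: rΔt = 0.06·1 = 0.06, so R = e^0.06 = 1.0618
Risk-neutral probability p = (e^0.06 − 0.7408)/(1.3499 − 0.7408) = 0.3210/0.6090 = 0.5271
Terminal stock prices: S_u = 162, S_d = 88.9
Terminal payoffs (S − K): max(16.98, 0) = 16.98, max(-56.1, 0) = 0
Node 0 (S = 120): V_0 = e^(−0.06)·[0.5271·16.9831 + 0.4729·0.0000] = 8.4303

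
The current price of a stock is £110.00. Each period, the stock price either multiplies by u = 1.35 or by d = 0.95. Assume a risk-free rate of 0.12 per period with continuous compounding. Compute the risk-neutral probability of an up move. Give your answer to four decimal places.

Risk-neutral probability p = (e^0.12 − 0.95)/(1.35 − 0.95) = 0.1775/0.4000 = 0.4437

p = 0.4437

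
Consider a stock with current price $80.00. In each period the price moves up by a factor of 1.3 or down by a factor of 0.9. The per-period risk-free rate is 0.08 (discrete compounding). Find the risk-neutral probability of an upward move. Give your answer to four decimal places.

Risk-neutral probability p = (1 + 0.08 − 0.9)/(1.3 − 0.9) = 0.1800/0.4000 = 0.4500

p = 0.4500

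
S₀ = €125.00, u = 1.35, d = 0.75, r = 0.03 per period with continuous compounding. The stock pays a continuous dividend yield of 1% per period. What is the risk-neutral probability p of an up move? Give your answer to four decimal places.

Per-period risk-free factor R = e^0.03 = 1.0305; dividend-adjusted growth = e^(0.03−0.01) = 1.0202.
Risk-neutral probability p = (1.0202 − 0.75)/(1.35 − 0.75) = 0.2702/0.6000 = 0.4503

p = 0.4503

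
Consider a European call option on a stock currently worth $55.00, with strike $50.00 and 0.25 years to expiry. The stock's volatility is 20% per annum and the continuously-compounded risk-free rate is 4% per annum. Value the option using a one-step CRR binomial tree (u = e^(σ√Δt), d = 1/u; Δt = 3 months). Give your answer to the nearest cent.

CRR parameters: u = e^(σ√Δt) = e^(0.2·√0.25) = 1.1052, d = 1/u = 0.9048
Per-period rate: rΔt = 0.04·0.25 = 0.01, so R = e^0.01 = 1.0101
Risk-neutral probability p = (e^0.01 − 0.9048)/(1.1052 − 0.9048) = 0.1052/0.2003 = 0.5252
Terminal stock prices: S_u = 60.78, S_d = 49.77
Terminal payoffs (S − K): max(10.78, 0) = 10.78, max(-0.2339, 0) = 0
Node 0 (S = 55): V_0 = e^(−0.01)·[0.5252·10.7844 + 0.4748·0.0000] = 5.6075

$5.61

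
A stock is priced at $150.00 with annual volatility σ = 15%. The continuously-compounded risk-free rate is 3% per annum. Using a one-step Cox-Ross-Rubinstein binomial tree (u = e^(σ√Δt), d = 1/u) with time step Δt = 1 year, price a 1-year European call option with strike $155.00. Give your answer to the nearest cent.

CRR parameters: u = e^(σ√Δt) = e^(0.15·√1) = 1.1618, d = 1/u = 0.8607
Per-period rate: rΔt = 0.03·1 = 0.03, so R = e^0.03 = 1.0305
Risk-neutral probability p = (e^0.03 − 0.8607)/(1.1618 − 0.8607) = 0.1697/0.3011 = 0.5637
Terminal stock prices: S_u = 174.3, S_d = 129.1
Terminal payoffs (S − K): max(19.28, 0) = 19.28, max(-25.89, 0) = 0
Node 0 (S = 150): V_0 = e^(−0.03)·[0.5637·19.2751 + 0.4363·0.0000] = 10.5444

$10.54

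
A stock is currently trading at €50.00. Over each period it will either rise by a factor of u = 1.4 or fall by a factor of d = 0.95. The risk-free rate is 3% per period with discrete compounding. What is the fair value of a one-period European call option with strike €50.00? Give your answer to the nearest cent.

€3.45

Risk-neutral probability p = (1 + 0.03 − 0.95)/(1.4 − 0.95) = 0.0800/0.4500 = 0.1778
Terminal stock prices: S_u = 70, S_d = 47.5
Terminal payoffs (S − K): max(20, 0) = 20, max(-2.5, 0) = 0
Node 0 (S = 50): V_0 = 1/1.03·[0.1778·20.0000 + 0.8222·0.0000] = 3.4520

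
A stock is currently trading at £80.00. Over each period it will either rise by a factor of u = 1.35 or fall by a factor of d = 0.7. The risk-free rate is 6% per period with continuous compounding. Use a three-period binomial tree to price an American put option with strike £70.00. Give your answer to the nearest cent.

Risk-neutral probability p = (e^0.06 − 0.7)/(1.35 − 0.7) = 0.3618/0.6500 = 0.5567
Terminal stock prices: S_uuu = 196.8, S_uud = 102.1, S_udd = 52.92, S_ddd = 27.44
Terminal payoffs (K − S): max(-126.8, 0) = 0, max(-32.06, 0) = 0, max(17.08, 0) = 17.08, max(42.56, 0) = 42.56
Node uu (S = 145.8): continuation = e^(−0.06)·[0.5567·0.0000 + 0.4433·0.0000] = 0.0000; exercise value = 0.0000 ≤ continuation, so V_uu = 0.0000
Node ud (S = 75.6): continuation = e^(−0.06)·[0.5567·0.0000 + 0.4433·17.0800] = 7.1311; exercise value = 0.0000 ≤ continuation, so V_ud = 7.1311
Node dd (S = 39.2): continuation = e^(−0.06)·[0.5567·17.0800 + 0.4433·42.5600] = 26.7235; exercise value = 30.8000 > continuation, so V_dd = 30.8000 (exercise)
Node u (S = 108): continuation = e^(−0.06)·[0.5567·0.0000 + 0.4433·7.1311] = 2.9773; exercise value = 0.0000 ≤ continuation, so V_u = 2.9773
Node d (S = 56): continuation = e^(−0.06)·[0.5567·7.1311 + 0.4433·30.8000] = 16.5978; exercise value = 14.0000 ≤ continuation, so V_d = 16.5978
Node 0 (S = 80): continuation = e^(−0.06)·[0.5567·2.9773 + 0.4433·16.5978] = 8.4906; exercise value = 0.0000 ≤ continuation, so V_0 = 8.4906

£8.49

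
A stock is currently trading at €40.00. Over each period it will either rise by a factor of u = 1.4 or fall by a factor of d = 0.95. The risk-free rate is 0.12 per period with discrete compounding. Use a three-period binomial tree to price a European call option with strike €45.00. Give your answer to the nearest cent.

Risk-neutral probability p = (1 + 0.12 − 0.95)/(1.4 − 0.95) = 0.1700/0.4500 = 0.3778
Terminal stock prices: S_uuu = 109.8, S_uud = 74.48, S_udd = 50.54, S_ddd = 34.29
Terminal payoffs (S − K): max(64.76, 0) = 64.76, max(29.48, 0) = 29.48, max(5.54, 0) = 5.54, max(-10.71, 0) = 0
Node uu (S = 78.4): V_uu = 1/1.12·[0.3778·64.7600 + 0.6222·29.4800] = 38.2214
Node ud (S = 53.2): V_ud = 1/1.12·[0.3778·29.4800 + 0.6222·5.5400] = 13.0214
Node dd (S = 36.1): V_dd = 1/1.12·[0.3778·5.5400 + 0.6222·0.0000] = 1.8687
Node u (S = 56): V_u = 1/1.12·[0.3778·38.2214 + 0.6222·13.0214] = 20.1263
Node d (S = 38): V_d = 1/1.12·[0.3778·13.0214 + 0.6222·1.8687] = 5.4303
Node 0 (S = 40): V_0 = 1/1.12·[0.3778·20.1263 + 0.6222·5.4303] = 9.8055

€9.81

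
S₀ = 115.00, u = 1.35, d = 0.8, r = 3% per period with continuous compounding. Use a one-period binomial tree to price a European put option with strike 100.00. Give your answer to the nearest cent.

Risk-neutral probability p = (e^0.03 − 0.8)/(1.35 − 0.8) = 0.2305/0.5500 = 0.4190
Terminal stock prices: S_u = 155.2, S_d = 92
Terminal payoffs (K − S): max(-55.25, 0) = 0, max(8, 0) = 8
Node 0 (S = 115): V_0 = e^(−0.03)·[0.4190·0.0000 + 0.5810·8.0000] = 4.5106

4.51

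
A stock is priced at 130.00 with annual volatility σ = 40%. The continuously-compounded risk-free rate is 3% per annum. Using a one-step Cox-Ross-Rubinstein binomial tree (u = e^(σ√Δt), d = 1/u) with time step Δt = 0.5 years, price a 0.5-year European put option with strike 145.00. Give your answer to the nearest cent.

CRR parameters: u = e^(σ√Δt) = e^(0.4·√0.5) = 1.3269, d = 1/u = 0.7536
Per-period rate: rΔt = 0.03·0.5 = 0.015, so R = e^0.015 = 1.0151
Risk-neutral probability p = (e^0.015 − 0.7536)/(1.3269 − 0.7536) = 0.2615/0.5733 = 0.4561
Terminal stock prices: S_u = 172.5, S_d = 97.97
Terminal payoffs (K − S): max(-27.5, 0) = 0, max(47.03, 0) = 47.03
Node 0 (S = 130): V_0 = e^(−0.015)·[0.4561·0.0000 + 0.5439·47.0270] = 25.1962

25.20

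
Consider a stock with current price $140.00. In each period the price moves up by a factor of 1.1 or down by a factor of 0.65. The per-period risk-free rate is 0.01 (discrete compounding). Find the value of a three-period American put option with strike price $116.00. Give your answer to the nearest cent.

Risk-neutral probability p = (1 + 0.01 − 0.65)/(1.1 − 0.65) = 0.3600/0.4500 = 0.8000
Terminal stock prices: S_uuu = 186.3, S_uud = 110.1, S_udd = 65.07, S_ddd = 38.45
Terminal payoffs (K − S): max(-70.34, 0) = 0, max(5.89, 0) = 5.89, max(50.93, 0) = 50.93, max(77.55, 0) = 77.55
Node uu (S = 169.4): continuation = 1/1.01·[0.8000·0.0000 + 0.2000·5.8900] = 1.1663; exercise value = 0.0000 ≤ continuation, so V_uu = 1.1663
Node ud (S = 100.1): continuation = 1/1.01·[0.8000·5.8900 + 0.2000·50.9350] = 14.7515; exercise value = 15.9000 > continuation, so V_ud = 15.9000 (exercise)
Node dd (S = 59.15): continuation = 1/1.01·[0.8000·50.9350 + 0.2000·77.5525] = 55.7015; exercise value = 56.8500 > continuation, so V_dd = 56.8500 (exercise)
Node u (S = 154): continuation = 1/1.01·[0.8000·1.1663 + 0.2000·15.9000] = 4.0723; exercise value = 0.0000 ≤ continuation, so V_u = 4.0723
Node d (S = 91): continuation = 1/1.01·[0.8000·15.9000 + 0.2000·56.8500] = 23.8515; exercise value = 25.0000 > continuation, so V_d = 25.0000 (exercise)
Node 0 (S = 140): continuation = 1/1.01·[0.8000·4.0723 + 0.2000·25.0000] = 8.1761; exercise value = 0.0000 ≤ continuation, so V_0 = 8.1761

$8.18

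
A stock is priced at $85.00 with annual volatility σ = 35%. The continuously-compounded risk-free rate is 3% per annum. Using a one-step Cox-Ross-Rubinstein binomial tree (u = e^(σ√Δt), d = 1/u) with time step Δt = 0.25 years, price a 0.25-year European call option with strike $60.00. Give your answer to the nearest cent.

$25.45

CRR parameters: u = e^(σ√Δt) = e^(0.35·√0.25) = 1.1912, d = 1/u = 0.8395
Per-period rate: rΔt = 0.03·0.25 = 0.0075, so R = e^0.0075 = 1.0075
Risk-neutral probability p = (e^0.0075 − 0.8395)/(1.1912 − 0.8395) = 0.1681/0.3518 = 0.4778
Terminal stock prices: S_u = 101.3, S_d = 71.35
Terminal payoffs (S − K): max(41.26, 0) = 41.26, max(11.35, 0) = 11.35
Node 0 (S = 85): V_0 = e^(−0.0075)·[0.4778·41.2559 + 0.5222·11.3538] = 25.4483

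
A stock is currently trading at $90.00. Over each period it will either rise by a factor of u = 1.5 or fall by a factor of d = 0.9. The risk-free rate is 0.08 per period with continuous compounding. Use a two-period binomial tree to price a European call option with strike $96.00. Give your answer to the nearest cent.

$17.69

Risk-neutral probability p = (e^0.08 − 0.9)/(1.5 − 0.9) = 0.1833/0.6000 = 0.3055
Terminal stock prices: S_uu = 202.5, S_ud = 121.5, S_dd = 72.9
Terminal payoffs (S − K): max(106.5, 0) = 106.5, max(25.5, 0) = 25.5, max(-23.1, 0) = 0
Node u (S = 135): V_u = e^(−0.08)·[0.3055·106.5000 + 0.6945·25.5000] = 46.3808
Node d (S = 81): V_d = e^(−0.08)·[0.3055·25.5000 + 0.6945·0.0000] = 7.1908
Node 0 (S = 90): V_0 = e^(−0.08)·[0.3055·46.3808 + 0.6945·7.1908] = 17.6892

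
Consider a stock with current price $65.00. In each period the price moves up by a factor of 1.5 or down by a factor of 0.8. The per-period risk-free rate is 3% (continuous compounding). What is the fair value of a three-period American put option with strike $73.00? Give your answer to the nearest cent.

Risk-neutral probability p = (e^0.03 − 0.8)/(1.5 − 0.8) = 0.2305/0.7000 = 0.3292
Terminal stock prices: S_uuu = 219.4, S_uud = 117, S_udd = 62.4, S_ddd = 33.28
Terminal payoffs (K − S): max(-146.4, 0) = 0, max(-44, 0) = 0, max(10.6, 0) = 10.6, max(39.72, 0) = 39.72
Node uu (S = 146.2): continuation = e^(−0.03)·[0.3292·0.0000 + 0.6708·0.0000] = 0.0000; exercise value = 0.0000 ≤ continuation, so V_uu = 0.0000
Node ud (S = 78): continuation = e^(−0.03)·[0.3292·0.0000 + 0.6708·10.6000] = 6.9001; exercise value = 0.0000 ≤ continuation, so V_ud = 6.9001
Node dd (S = 41.6): continuation = e^(−0.03)·[0.3292·10.6000 + 0.6708·39.7200] = 29.2425; exercise value = 31.4000 > continuation, so V_dd = 31.4000 (exercise)
Node u (S = 97.5): continuation = e^(−0.03)·[0.3292·0.0000 + 0.6708·6.9001] = 4.4917; exercise value = 0.0000 ≤ continuation, so V_u = 4.4917
Node d (S = 52): continuation = e^(−0.03)·[0.3292·6.9001 + 0.6708·31.4000] = 22.6445; exercise value = 21.0000 ≤ continuation, so V_d = 22.6445
Node 0 (S = 65): continuation = e^(−0.03)·[0.3292·4.4917 + 0.6708·22.6445] = 16.1756; exercise value = 8.0000 ≤ continuation, so V_0 = 16.1756

$16.18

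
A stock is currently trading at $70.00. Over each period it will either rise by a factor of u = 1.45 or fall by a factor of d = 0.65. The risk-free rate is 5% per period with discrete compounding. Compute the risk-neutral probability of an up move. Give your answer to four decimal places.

p = 0.5000

Risk-neutral probability p = (1 + 0.05 − 0.65)/(1.45 − 0.65) = 0.4000/0.8000 = 0.5000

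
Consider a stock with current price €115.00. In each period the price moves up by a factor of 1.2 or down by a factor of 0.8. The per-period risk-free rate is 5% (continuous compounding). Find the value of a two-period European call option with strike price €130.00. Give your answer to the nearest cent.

€12.71

Risk-neutral probability p = (e^0.05 − 0.8)/(1.2 − 0.8) = 0.2513/0.4000 = 0.6282
Terminal stock prices: S_uu = 165.6, S_ud = 110.4, S_dd = 73.6
Terminal payoffs (S − K): max(35.6, 0) = 35.6, max(-19.6, 0) = 0, max(-56.4, 0) = 0
Node u (S = 138): V_u = e^(−0.05)·[0.6282·35.6000 + 0.3718·0.0000] = 21.2725
Node d (S = 92): V_d = e^(−0.05)·[0.6282·0.0000 + 0.3718·0.0000] = 0.0000
Node 0 (S = 115): V_0 = e^(−0.05)·[0.6282·21.2725 + 0.3718·0.0000] = 12.7112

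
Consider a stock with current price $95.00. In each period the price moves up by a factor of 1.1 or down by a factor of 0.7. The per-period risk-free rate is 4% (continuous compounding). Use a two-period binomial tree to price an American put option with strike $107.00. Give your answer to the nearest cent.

$12.00

Risk-neutral probability p = (e^0.04 − 0.7)/(1.1 − 0.7) = 0.3408/0.4000 = 0.8520
Terminal stock prices: S_uu = 115, S_ud = 73.15, S_dd = 46.55
Terminal payoffs (K − S): max(-7.95, 0) = 0, max(33.85, 0) = 33.85, max(60.45, 0) = 60.45
Node u (S = 104.5): continuation = e^(−0.04)·[0.8520·0.0000 + 0.1480·33.8500] = 4.8125; exercise value = 2.5000 ≤ continuation, so V_u = 4.8125
Node d (S = 66.5): continuation = e^(−0.04)·[0.8520·33.8500 + 0.1480·60.4500] = 36.3045; exercise value = 40.5000 > continuation, so V_d = 40.5000 (exercise)
Node 0 (S = 95): continuation = e^(−0.04)·[0.8520·4.8125 + 0.1480·40.5000] = 9.6975; exercise value = 12.0000 > continuation, so V_0 = 12.0000 (exercise)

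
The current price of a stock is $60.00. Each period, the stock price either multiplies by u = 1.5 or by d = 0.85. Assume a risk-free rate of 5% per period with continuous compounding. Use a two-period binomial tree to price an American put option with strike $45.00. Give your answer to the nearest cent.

$0.71

Risk-neutral probability p = (e^0.05 − 0.85)/(1.5 − 0.85) = 0.2013/0.6500 = 0.3096
Terminal stock prices: S_uu = 135, S_ud = 76.5, S_dd = 43.35
Terminal payoffs (K − S): max(-90, 0) = 0, max(-31.5, 0) = 0, max(1.65, 0) = 1.65
Node u (S = 90): continuation = e^(−0.05)·[0.3096·0.0000 + 0.6904·0.0000] = 0.0000; exercise value = 0.0000 ≤ continuation, so V_u = 0.0000
Node d (S = 51): continuation = e^(−0.05)·[0.3096·0.0000 + 0.6904·1.6500] = 1.0835; exercise value = 0.0000 ≤ continuation, so V_d = 1.0835
Node 0 (S = 60): continuation = e^(−0.05)·[0.3096·0.0000 + 0.6904·1.0835] = 0.7115; exercise value = 0.0000 ≤ continuation, so V_0 = 0.7115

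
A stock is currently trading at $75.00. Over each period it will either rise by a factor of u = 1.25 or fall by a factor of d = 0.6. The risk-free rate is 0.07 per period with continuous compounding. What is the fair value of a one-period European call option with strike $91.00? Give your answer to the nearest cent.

Risk-neutral probability p = (e^0.07 − 0.6)/(1.25 − 0.6) = 0.4725/0.6500 = 0.7269
Terminal stock prices: S_u = 93.75, S_d = 45
Terminal payoffs (S − K): max(2.75, 0) = 2.75, max(-46, 0) = 0
Node 0 (S = 75): V_0 = e^(−0.07)·[0.7269·2.7500 + 0.2731·0.0000] = 1.8639

$1.86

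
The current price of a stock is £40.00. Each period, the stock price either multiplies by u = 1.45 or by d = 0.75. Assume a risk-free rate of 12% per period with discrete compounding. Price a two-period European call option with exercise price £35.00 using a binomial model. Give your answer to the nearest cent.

£14.31

Risk-neutral probability p = (1 + 0.12 − 0.75)/(1.45 − 0.75) = 0.3700/0.7000 = 0.5286
Terminal stock prices: S_uu = 84.1, S_ud = 43.5, S_dd = 22.5
Terminal payoffs (S − K): max(49.1, 0) = 49.1, max(8.5, 0) = 8.5, max(-12.5, 0) = 0
Node u (S = 58): V_u = 1/1.12·[0.5286·49.1000 + 0.4714·8.5000] = 26.7500
Node d (S = 30): V_d = 1/1.12·[0.5286·8.5000 + 0.4714·0.0000] = 4.0115
Node 0 (S = 40): V_0 = 1/1.12·[0.5286·26.7500 + 0.4714·4.0115] = 14.3129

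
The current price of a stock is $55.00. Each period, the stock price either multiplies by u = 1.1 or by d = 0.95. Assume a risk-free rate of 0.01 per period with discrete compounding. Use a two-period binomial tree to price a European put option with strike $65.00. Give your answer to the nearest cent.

Risk-neutral probability p = (1 + 0.01 − 0.95)/(1.1 − 0.95) = 0.0600/0.1500 = 0.4000
Terminal stock prices: S_uu = 66.55, S_ud = 57.48, S_dd = 49.64
Terminal payoffs (K − S): max(-1.55, 0) = 0, max(7.525, 0) = 7.525, max(15.36, 0) = 15.36
Node u (S = 60.5): V_u = 1/1.01·[0.4000·0.0000 + 0.6000·7.5250] = 4.4703
Node d (S = 52.25): V_d = 1/1.01·[0.4000·7.5250 + 0.6000·15.3625] = 12.1064
Node 0 (S = 55): V_0 = 1/1.01·[0.4000·4.4703 + 0.6000·12.1064] = 8.9624

$8.96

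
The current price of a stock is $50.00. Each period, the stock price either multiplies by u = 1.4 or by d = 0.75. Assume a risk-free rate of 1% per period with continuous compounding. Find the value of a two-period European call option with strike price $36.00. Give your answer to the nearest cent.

$17.49

Risk-neutral probability p = (e^0.01 − 0.75)/(1.4 − 0.75) = 0.2601/0.6500 = 0.4001
Terminal stock prices: S_uu = 98, S_ud = 52.5, S_dd = 28.12
Terminal payoffs (S − K): max(62, 0) = 62, max(16.5, 0) = 16.5, max(-7.875, 0) = 0
Node u (S = 70): V_u = e^(−0.01)·[0.4001·62.0000 + 0.5999·16.5000] = 34.3582
Node d (S = 37.5): V_d = e^(−0.01)·[0.4001·16.5000 + 0.5999·0.0000] = 6.5356
Node 0 (S = 50): V_0 = e^(−0.01)·[0.4001·34.3582 + 0.5999·6.5356] = 17.4910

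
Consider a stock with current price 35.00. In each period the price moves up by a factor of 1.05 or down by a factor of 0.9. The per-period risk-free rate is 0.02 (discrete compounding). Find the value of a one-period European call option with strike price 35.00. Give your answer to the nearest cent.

Risk-neutral probability p = (1 + 0.02 − 0.9)/(1.05 − 0.9) = 0.1200/0.1500 = 0.8000
Terminal stock prices: S_u = 36.75, S_d = 31.5
Terminal payoffs (S − K): max(1.75, 0) = 1.75, max(-3.5, 0) = 0
Node 0 (S = 35): V_0 = 1/1.02·[0.8000·1.7500 + 0.2000·0.0000] = 1.3725

1.37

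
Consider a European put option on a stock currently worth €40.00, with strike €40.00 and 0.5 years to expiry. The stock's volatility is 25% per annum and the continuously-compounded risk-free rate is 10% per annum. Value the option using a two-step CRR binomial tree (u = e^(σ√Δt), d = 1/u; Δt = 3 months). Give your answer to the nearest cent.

CRR parameters: u = e^(σ√Δt) = e^(0.25·√0.25) = 1.1331, d = 1/u = 0.8825
Per-period rate: rΔt = 0.1·0.25 = 0.025, so R = e^0.025 = 1.0253
Risk-neutral probability p = (e^0.025 − 0.8825)/(1.1331 − 0.8825) = 0.1428/0.2507 = 0.5698
Terminal stock prices: S_uu = 51.36, S_ud = 40, S_dd = 31.15
Terminal payoffs (K − S): max(-11.36, 0) = 0, max(0, 0) = 0, max(8.848, 0) = 8.848
Node u (S = 45.33): V_u = e^(−0.025)·[0.5698·0.0000 + 0.4302·0.0000] = 0.0000
Node d (S = 35.3): V_d = e^(−0.025)·[0.5698·0.0000 + 0.4302·8.8480] = 3.7125
Node 0 (S = 40): V_0 = e^(−0.025)·[0.5698·0.0000 + 0.4302·3.7125] = 1.5577

€1.56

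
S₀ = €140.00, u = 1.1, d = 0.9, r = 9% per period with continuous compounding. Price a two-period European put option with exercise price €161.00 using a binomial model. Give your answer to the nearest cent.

Risk-neutral probability p = (e^0.09 − 0.9)/(1.1 − 0.9) = 0.1942/0.2000 = 0.9709
Terminal stock prices: S_uu = 169.4, S_ud = 138.6, S_dd = 113.4
Terminal payoffs (K − S): max(-8.4, 0) = 0, max(22.4, 0) = 22.4, max(47.6, 0) = 47.6
Node u (S = 154): V_u = e^(−0.09)·[0.9709·0.0000 + 0.0291·22.4000] = 0.5963
Node d (S = 126): V_d = e^(−0.09)·[0.9709·22.4000 + 0.0291·47.6000] = 21.1429
Node 0 (S = 140): V_0 = e^(−0.09)·[0.9709·0.5963 + 0.0291·21.1429] = 1.0920

€1.09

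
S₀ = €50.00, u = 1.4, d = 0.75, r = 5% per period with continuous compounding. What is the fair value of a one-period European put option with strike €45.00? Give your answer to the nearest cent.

Risk-neutral probability p = (e^0.05 − 0.75)/(1.4 − 0.75) = 0.3013/0.6500 = 0.4635
Terminal stock prices: S_u = 70, S_d = 37.5
Terminal payoffs (K − S): max(-25, 0) = 0, max(7.5, 0) = 7.5
Node 0 (S = 50): V_0 = e^(−0.05)·[0.4635·0.0000 + 0.5365·7.5000] = 3.8276

€3.83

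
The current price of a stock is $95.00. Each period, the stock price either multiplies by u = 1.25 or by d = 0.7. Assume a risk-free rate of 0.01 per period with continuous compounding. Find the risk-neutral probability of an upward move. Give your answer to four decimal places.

p = 0.5637

Risk-neutral probability p = (e^0.01 − 0.7)/(1.25 − 0.7) = 0.3101/0.5500 = 0.5637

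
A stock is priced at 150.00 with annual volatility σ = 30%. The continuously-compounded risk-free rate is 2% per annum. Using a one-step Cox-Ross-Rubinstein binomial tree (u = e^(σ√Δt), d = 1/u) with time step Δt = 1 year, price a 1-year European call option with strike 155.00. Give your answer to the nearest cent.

21.35

CRR parameters: u = e^(σ√Δt) = e^(0.3·√1) = 1.3499, d = 1/u = 0.7408
Per-period rate: rΔt = 0.02·1 = 0.02, so R = e^0.02 = 1.0202
Risk-neutral probability p = (e^0.02 − 0.7408)/(1.3499 − 0.7408) = 0.2794/0.6090 = 0.4587
Terminal stock prices: S_u = 202.5, S_d = 111.1
Terminal payoffs (S − K): max(47.48, 0) = 47.48, max(-43.88, 0) = 0
Node 0 (S = 150): V_0 = e^(−0.02)·[0.4587·47.4788 + 0.5413·0.0000] = 21.3485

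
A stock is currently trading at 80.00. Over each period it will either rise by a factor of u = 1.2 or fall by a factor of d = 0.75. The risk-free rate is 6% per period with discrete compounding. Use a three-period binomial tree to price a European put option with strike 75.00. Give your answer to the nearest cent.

4.57

Risk-neutral probability p = (1 + 0.06 − 0.75)/(1.2 − 0.75) = 0.3100/0.4500 = 0.6889
Terminal stock prices: S_uuu = 138.2, S_uud = 86.4, S_udd = 54, S_ddd = 33.75
Terminal payoffs (K − S): max(-63.24, 0) = 0, max(-11.4, 0) = 0, max(21, 0) = 21, max(41.25, 0) = 41.25
Node uu (S = 115.2): V_uu = 1/1.06·[0.6889·0.0000 + 0.3111·0.0000] = 0.0000
Node ud (S = 72): V_ud = 1/1.06·[0.6889·0.0000 + 0.3111·21.0000] = 6.1635
Node dd (S = 45): V_dd = 1/1.06·[0.6889·21.0000 + 0.3111·41.2500] = 25.7547
Node u (S = 96): V_u = 1/1.06·[0.6889·0.0000 + 0.3111·6.1635] = 1.8090
Node d (S = 60): V_d = 1/1.06·[0.6889·6.1635 + 0.3111·25.7547] = 11.5647
Node 0 (S = 80): V_0 = 1/1.06·[0.6889·1.8090 + 0.3111·11.5647] = 4.5699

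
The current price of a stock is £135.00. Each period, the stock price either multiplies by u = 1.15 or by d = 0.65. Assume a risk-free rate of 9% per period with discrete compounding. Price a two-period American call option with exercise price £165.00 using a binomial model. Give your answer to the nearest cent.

£8.82

Risk-neutral probability p = (1 + 0.09 − 0.65)/(1.15 − 0.65) = 0.4400/0.5000 = 0.8800
Terminal stock prices: S_uu = 178.5, S_ud = 100.9, S_dd = 57.04
Terminal payoffs (S − K): max(13.54, 0) = 13.54, max(-64.09, 0) = 0, max(-108, 0) = 0
Node u (S = 155.2): continuation = 1/1.09·[0.8800·13.5375 + 0.1200·0.0000] = 10.9294; exercise value = 0.0000 ≤ continuation, so V_u = 10.9294
Node d (S = 87.75): continuation = 1/1.09·[0.8800·0.0000 + 0.1200·0.0000] = 0.0000; exercise value = 0.0000 ≤ continuation, so V_d = 0.0000
Node 0 (S = 135): continuation = 1/1.09·[0.8800·10.9294 + 0.1200·0.0000] = 8.8237; exercise value = 0.0000 ≤ continuation, so V_0 = 8.8237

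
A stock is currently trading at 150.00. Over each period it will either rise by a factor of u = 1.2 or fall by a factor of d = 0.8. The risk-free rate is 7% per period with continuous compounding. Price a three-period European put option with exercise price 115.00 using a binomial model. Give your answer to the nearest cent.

Risk-neutral probability p = (e^0.07 − 0.8)/(1.2 − 0.8) = 0.2725/0.4000 = 0.6813
Terminal stock prices: S_uuu = 259.2, S_uud = 172.8, S_udd = 115.2, S_ddd = 76.8
Terminal payoffs (K − S): max(-144.2, 0) = 0, max(-57.8, 0) = 0, max(-0.2, 0) = 0, max(38.2, 0) = 38.2
Node uu (S = 216): V_uu = e^(−0.07)·[0.6813·0.0000 + 0.3187·0.0000] = 0.0000
Node ud (S = 144): V_ud = e^(−0.07)·[0.6813·0.0000 + 0.3187·0.0000] = 0.0000
Node dd (S = 96): V_dd = e^(−0.07)·[0.6813·0.0000 + 0.3187·38.2000] = 11.3523
Node u (S = 180): V_u = e^(−0.07)·[0.6813·0.0000 + 0.3187·0.0000] = 0.0000
Node d (S = 120): V_d = e^(−0.07)·[0.6813·0.0000 + 0.3187·11.3523] = 3.3737
Node 0 (S = 150): V_0 = e^(−0.07)·[0.6813·0.0000 + 0.3187·3.3737] = 1.0026

1.00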